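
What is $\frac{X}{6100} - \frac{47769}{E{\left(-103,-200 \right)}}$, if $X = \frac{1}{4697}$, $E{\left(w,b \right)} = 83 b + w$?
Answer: $\frac{1368663074003}{478569345100} \approx 2.8599$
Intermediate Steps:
$E{\left(w,b \right)} = w + 83 b$
$X = \frac{1}{4697} \approx 0.0002129$
$\frac{X}{6100} - \frac{47769}{E{\left(-103,-200 \right)}} = \frac{1}{4697 \cdot 6100} - \frac{47769}{-103 + 83 \left(-200\right)} = \frac{1}{4697} \cdot \frac{1}{6100} - \frac{47769}{-103 - 16600} = \frac{1}{28651700} - \frac{47769}{-16703} = \frac{1}{28651700} - - \frac{47769}{16703} = \frac{1}{28651700} + \frac{47769}{16703} = \frac{1368663074003}{478569345100}$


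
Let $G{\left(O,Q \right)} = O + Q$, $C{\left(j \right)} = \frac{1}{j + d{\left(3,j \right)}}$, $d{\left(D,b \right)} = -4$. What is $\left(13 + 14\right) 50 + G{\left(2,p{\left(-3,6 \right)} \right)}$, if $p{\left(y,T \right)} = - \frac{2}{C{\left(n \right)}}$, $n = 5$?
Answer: $1350$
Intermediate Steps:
$C{\left(j \right)} = \frac{1}{-4 + j}$ ($C{\left(j \right)} = \frac{1}{j - 4} = \frac{1}{-4 + j}$)
$p{\left(y,T \right)} = -2$ ($p{\left(y,T \right)} = - \frac{2}{\frac{1}{-4 + 5}} = - \frac{2}{1^{-1}} = - \frac{2}{1} = \left(-2\right) 1 = -2$)
$\left(13 + 14\right) 50 + G{\left(2,p{\left(-3,6 \right)} \right)} = \left(13 + 14\right) 50 + \left(2 - 2\right) = 27 \cdot 50 + 0 = 1350 + 0 = 1350$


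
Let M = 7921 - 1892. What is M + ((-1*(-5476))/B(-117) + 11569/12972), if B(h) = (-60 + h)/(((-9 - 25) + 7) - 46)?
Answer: 91934435/11092 ≈ 8288.4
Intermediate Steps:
B(h) = 60/73 - h/73 (B(h) = (-60 + h)/((-34 + 7) - 46) = (-60 + h)/(-27 - 46) = (-60 + h)/(-73) = (-60 + h)*(-1/73) = 60/73 - h/73)
M = 6029
M + ((-1*(-5476))/B(-117) + 11569/12972) = 6029 + ((-1*(-5476))/(60/73 - 1/73*(-117)) + 11569/12972) = 6029 + (5476/(60/73 + 117/73) + 11569*(1/12972)) = 6029 + (5476/(177/73) + 503/564) = 6029 + (5476*(73/177) + 503/564) = 6029 + (399748/177 + 503/564) = 6029 + 25060767/11092 = 91934435/11092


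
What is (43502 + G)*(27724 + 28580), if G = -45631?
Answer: -119871216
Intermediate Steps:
(43502 + G)*(27724 + 28580) = (43502 - 45631)*(27724 + 28580) = -2129*56304 = -119871216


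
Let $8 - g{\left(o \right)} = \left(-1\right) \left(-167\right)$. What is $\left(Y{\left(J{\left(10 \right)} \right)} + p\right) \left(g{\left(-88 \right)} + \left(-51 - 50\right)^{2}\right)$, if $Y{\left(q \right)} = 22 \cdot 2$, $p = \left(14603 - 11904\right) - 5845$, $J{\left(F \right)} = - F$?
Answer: $-31150284$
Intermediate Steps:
$g{\left(o \right)} = -159$ ($g{\left(o \right)} = 8 - \left(-1\right) \left(-167\right) = 8 - 167 = -159$)
$p = -3146$ ($p = 2699 - 5845 = -3146$)
$Y{\left(q \right)} = 44$
$\left(Y{\left(J{\left(10 \right)} \right)} + p\right) \left(g{\left(-88 \right)} + \left(-51 - 50\right)^{2}\right) = \left(44 - 3146\right) \left(-159 + \left(-51 - 50\right)^{2}\right) = - 3102 \left(-159 + \left(-101\right)^{2}\right) = - 3102 \left(-159 + 10201\right) = \left(-3102\right) 10042 = -31150284$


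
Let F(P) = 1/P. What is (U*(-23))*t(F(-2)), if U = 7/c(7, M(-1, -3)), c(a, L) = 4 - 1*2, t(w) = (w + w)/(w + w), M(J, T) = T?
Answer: -161/2 ≈ -80.500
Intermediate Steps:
t(w) = 1 (t(w) = (2*w)/((2*w)) = (2*w)*(1/(2*w)) = 1)
c(a, L) = 2 (c(a, L) = 4 - 2 = 2)
U = 7/2 ≈ 3.5000
(U*(-23))*t(F(-2)) = ((7/2)*(-23))*1 = -161/2*1 = -161/2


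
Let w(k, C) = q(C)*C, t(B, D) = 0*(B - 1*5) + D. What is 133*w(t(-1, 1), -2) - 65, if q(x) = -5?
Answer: 1265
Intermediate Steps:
t(B, D) = D (t(B, D) = 0*(B - 5) + D = 0*(-5 + B) + D = 0 + D = D)
w(k, C) = -5*C
133*w(t(-1, 1), -2) - 65 = 133*(-5*(-2)) - 65 = 133*10 - 65 = 1330 - 65 = 1265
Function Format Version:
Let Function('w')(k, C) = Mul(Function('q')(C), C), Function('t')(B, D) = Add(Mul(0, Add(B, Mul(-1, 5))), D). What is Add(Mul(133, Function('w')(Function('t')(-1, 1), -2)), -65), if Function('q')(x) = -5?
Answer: 1265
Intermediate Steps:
Function('t')(B, D) = D (Function('t')(B, D) = Add(Mul(0, Add(B, -5)), D) = Add(Mul(0, Add(-5, B)), D) = Add(0, D) = D)
Function('w')(k, C) = Mul(-5, C)
Add(Mul(133, Function('w')(Function('t')(-1, 1), -2)), -65) = Add(Mul(133, Mul(-5, -2)), -65) = Add(Mul(133, 10), -65) = Add(1330, -65) = 1265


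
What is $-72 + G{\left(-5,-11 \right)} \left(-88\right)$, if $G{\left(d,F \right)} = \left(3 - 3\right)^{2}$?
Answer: $-72$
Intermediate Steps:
$G{\left(d,F \right)} = 0$ ($G{\left(d,F \right)} = 0^{2} = 0$)
$-72 + G{\left(-5,-11 \right)} \left(-88\right) = -72 + 0 \left(-88\right) = -72 + 0 = -72$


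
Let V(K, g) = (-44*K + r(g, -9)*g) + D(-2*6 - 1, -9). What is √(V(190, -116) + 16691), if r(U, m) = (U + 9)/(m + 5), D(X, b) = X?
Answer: √5215 ≈ 72.215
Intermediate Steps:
r(U, m) = (9 + U)/(5 + m)
V(K, g) = -13 - 44*K + g*(-9/4 - g/4) (V(K, g) = (-44*K + ((9 + g)/(5 - 9))*g) + (-2*6 - 1) = (-44*K + ((9 + g)/(-4))*g) + (-12 - 1) = (-44*K + (-(9 + g)/4)*g) - 13 = (-44*K + (-9/4 - g/4)*g) - 13 = (-44*K + g*(-9/4 - g/4)) - 13 = -13 - 44*K + g*(-9/4 - g/4))
√(V(190, -116) + 16691) = √((-13 - 44*190 - ¼*(-116)*(9 - 116)) + 16691) = √((-13 - 8360 - ¼*(-116)*(-107)) + 16691) = √((-13 - 8360 - 3103) + 16691) = √(-11476 + 16691) = √5215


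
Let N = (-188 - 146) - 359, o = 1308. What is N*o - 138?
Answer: -906582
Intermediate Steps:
N = -693 (N = -334 - 359 = -693)
N*o - 138 = -693*1308 - 138 = -906444 - 138 = -906582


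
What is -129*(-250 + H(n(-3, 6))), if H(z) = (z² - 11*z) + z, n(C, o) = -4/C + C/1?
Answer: 89225/3 ≈ 29742.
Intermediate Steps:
n(C, o) = C - 4/C (n(C, o) = -4/C + C*1 = -4/C + C = C - 4/C)
H(z) = z² - 10*z
-129*(-250 + H(n(-3, 6))) = -129*(-250 + (-3 - 4/(-3))*(-10 + (-3 - 4/(-3)))) = -129*(-250 + (-3 - 4*(-⅓))*(-10 + (-3 - 4*(-⅓)))) = -129*(-250 + (-3 + 4/3)*(-10 + (-3 + 4/3))) = -129*(-250 - 5*(-10 - 5/3)/3) = -129*(-250 - 5/3*(-35/3)) = -129*(-250 + 175/9) = -129*(-2075/9) = 89225/3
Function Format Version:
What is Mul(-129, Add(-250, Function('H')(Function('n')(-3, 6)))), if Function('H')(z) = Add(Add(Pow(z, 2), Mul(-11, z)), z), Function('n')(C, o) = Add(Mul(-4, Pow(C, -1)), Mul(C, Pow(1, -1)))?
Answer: Rational(89225, 3) ≈ 29742.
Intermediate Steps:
Function('n')(C, o) = Add(C, Mul(-4, Pow(C, -1))) (Function('n')(C, o) = Add(Mul(-4, Pow(C, -1)), Mul(C, 1)) = Add(Mul(-4, Pow(C, -1)), C) = Add(C, Mul(-4, Pow(C, -1))))
Function('H')(z) = Add(Pow(z, 2), Mul(-10, z))
Mul(-129, Add(-250, Function('H')(Function('n')(-3, 6)))) = Mul(-129, Add(-250, Mul(Add(-3, Mul(-4, Pow(-3, -1))), Add(-10, Add(-3, Mul(-4, Pow(-3, -1))))))) = Mul(-129, Add(-250, Mul(Add(-3, Mul(-4, Rational(-1, 3))), Add(-10, Add(-3, Mul(-4, Rational(-1, 3))))))) = Mul(-129, Add(-250, Mul(Add(-3, Rational(4, 3)), Add(-10, Add(-3, Rational(4, 3)))))) = Mul(-129, Add(-250, Mul(Rational(-5, 3), Add(-10, Rational(-5, 3))))) = Mul(-129, Add(-250, Mul(Rational(-5, 3), Rational(-35, 3)))) = Mul(-129, Add(-250, Rational(175, 9))) = Mul(-129, Rational(-2075, 9)) = Rational(89225, 3)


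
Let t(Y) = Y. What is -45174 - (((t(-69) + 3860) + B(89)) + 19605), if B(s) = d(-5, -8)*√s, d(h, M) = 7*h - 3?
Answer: -68570 + 38*√89 ≈ -68212.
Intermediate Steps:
d(h, M) = -3 + 7*h
B(s) = -38*√s (B(s) = (-3 + 7*(-5))*√s = (-3 - 35)*√s = -38*√s)
-45174 - (((t(-69) + 3860) + B(89)) + 19605) = -45174 - (((-69 + 3860) - 38*√89) + 19605) = -45174 - ((3791 - 38*√89) + 19605) = -45174 - (23396 - 38*√89) = -45174 + (-23396 + 38*√89) = -68570 + 38*√89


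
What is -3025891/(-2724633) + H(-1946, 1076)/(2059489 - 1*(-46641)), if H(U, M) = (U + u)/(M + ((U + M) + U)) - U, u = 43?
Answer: 284566958304721/256022319551400 ≈ 1.1115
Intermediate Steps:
H(U, M) = -U + (43 + U)/(2*M + 2*U) (H(U, M) = (U + 43)/(M + ((U + M) + U)) - U = (43 + U)/(M + ((M + U) + U)) - U = (43 + U)/(M + (M + 2*U)) - U = (43 + U)/(2*M + 2*U) - U = -U + (43 + U)/(2*M + 2*U))
-3025891/(-2724633) + H(-1946, 1076)/(2059489 - 1*(-46641)) = -3025891/(-2724633) + ((43/2 + (½)*(-1946) - 1*(-1946)² - 1*1076*(-1946))/(1076 - 1946))/(2059489 - 1*(-46641)) = -3025891*(-1/2724633) + ((43/2 - 973 - 1*3786916 + 2093896)/(-870))/(2059489 + 46641) = 3025891/2724633 - (43/2 - 973 - 3786916 + 2093896)/870/2106130 = 3025891/2724633 - 1/870*(-3387943/2)*(1/2106130) = 3025891/2724633 + (3387943/1740)*(1/2106130) = 3025891/2724633 + 260611/281897400 = 284566958304721/256022319551400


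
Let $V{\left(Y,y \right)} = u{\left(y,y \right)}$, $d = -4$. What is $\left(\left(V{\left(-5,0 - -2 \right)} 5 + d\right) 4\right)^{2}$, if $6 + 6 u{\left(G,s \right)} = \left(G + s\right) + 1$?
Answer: $\frac{3364}{9} \approx 373.78$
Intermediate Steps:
$u{\left(G,s \right)} = - \frac{5}{6} + \frac{G}{6} + \frac{s}{6}$ ($u{\left(G,s \right)} = -1 + \frac{\left(G + s\right) + 1}{6} = -1 + \frac{1 + G + s}{6} = -1 + \left(\frac{1}{6} + \frac{G}{6} + \frac{s}{6}\right) = - \frac{5}{6} + \frac{G}{6} + \frac{s}{6}$)
$V{\left(Y,y \right)} = - \frac{5}{6} + \frac{y}{3}$ ($V{\left(Y,y \right)} = - \frac{5}{6} + \frac{y}{6} + \frac{y}{6} = - \frac{5}{6} + \frac{y}{3}$)
$\left(\left(V{\left(-5,0 - -2 \right)} 5 + d\right) 4\right)^{2} = \left(\left(\left(- \frac{5}{6} + \frac{0 - -2}{3}\right) 5 - 4\right) 4\right)^{2} = \left(\left(\left(- \frac{5}{6} + \frac{0 + 2}{3}\right) 5 - 4\right) 4\right)^{2} = \left(\left(\left(- \frac{5}{6} + \frac{1}{3} \cdot 2\right) 5 - 4\right) 4\right)^{2} = \left(\left(\left(- \frac{5}{6} + \frac{2}{3}\right) 5 - 4\right) 4\right)^{2} = \left(\left(\left(- \frac{1}{6}\right) 5 - 4\right) 4\right)^{2} = \left(\left(- \frac{5}{6} - 4\right) 4\right)^{2} = \left(\left(- \frac{29}{6}\right) 4\right)^{2} = \left(- \frac{58}{3}\right)^{2} = \frac{3364}{9}$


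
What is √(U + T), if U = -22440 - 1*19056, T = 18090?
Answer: I*√23406 ≈ 152.99*I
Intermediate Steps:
U = -41496 (U = -22440 - 19056 = -41496)
√(U + T) = √(-41496 + 18090) = √(-23406) = I*√23406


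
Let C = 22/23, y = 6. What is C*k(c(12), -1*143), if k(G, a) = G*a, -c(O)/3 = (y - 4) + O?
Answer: 132132/23 ≈ 5744.9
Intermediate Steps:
C = 22/23 (C = 22*(1/23) = 22/23 ≈ 0.95652)
c(O) = -6 - 3*O (c(O) = -3*((6 - 4) + O) = -3*(2 + O) = -6 - 3*O)
C*k(c(12), -1*143) = 22*((-6 - 3*12)*(-1*143))/23 = 22*((-6 - 36)*(-143))/23 = 22*(-42*(-143))/23 = (22/23)*6006 = 132132/23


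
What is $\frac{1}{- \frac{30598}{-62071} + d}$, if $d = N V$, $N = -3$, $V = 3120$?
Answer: $- \frac{62071}{580953962} \approx -0.00010684$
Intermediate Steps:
$d = -9360$ ($d = \left(-3\right) 3120 = -9360$)
$\frac{1}{- \frac{30598}{-62071} + d} = \frac{1}{- \frac{30598}{-62071} - 9360} = \frac{1}{\left(-30598\right) \left(- \frac{1}{62071}\right) - 9360} = \frac{1}{\frac{30598}{62071} - 9360} = \frac{1}{- \frac{580953962}{62071}} = - \frac{62071}{580953962}$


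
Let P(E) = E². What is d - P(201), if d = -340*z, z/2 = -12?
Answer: -32241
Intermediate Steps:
z = -24 (z = 2*(-12) = -24)
d = 8160 (d = -340*(-24) = 8160)
d - P(201) = 8160 - 1*201² = 8160 - 1*40401 = 8160 - 40401 = -32241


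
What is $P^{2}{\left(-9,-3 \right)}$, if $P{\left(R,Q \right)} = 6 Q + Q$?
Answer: $441$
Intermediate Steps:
$P{\left(R,Q \right)} = 7 Q$
$P^{2}{\left(-9,-3 \right)} = \left(7 \left(-3\right)\right)^{2} = \left(-21\right)^{2} = 441$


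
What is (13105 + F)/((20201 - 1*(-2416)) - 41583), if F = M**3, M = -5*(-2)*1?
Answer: -14105/18966 ≈ -0.74370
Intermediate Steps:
M = 10 (M = 10*1 = 10)
F = 1000 (F = 10**3 = 1000)
(13105 + F)/((20201 - 1*(-2416)) - 41583) = (13105 + 1000)/((20201 - 1*(-2416)) - 41583) = 14105/((20201 + 2416) - 41583) = 14105/(22617 - 41583) = 14105/(-18966) = 14105*(-1/18966) = -14105/18966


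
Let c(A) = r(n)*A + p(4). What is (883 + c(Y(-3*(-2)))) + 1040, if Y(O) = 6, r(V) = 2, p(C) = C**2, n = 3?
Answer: 1951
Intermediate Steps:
c(A) = 16 + 2*A (c(A) = 2*A + 4**2 = 2*A + 16 = 16 + 2*A)
(883 + c(Y(-3*(-2)))) + 1040 = (883 + (16 + 2*6)) + 1040 = (883 + (16 + 12)) + 1040 = (883 + 28) + 1040 = 911 + 1040 = 1951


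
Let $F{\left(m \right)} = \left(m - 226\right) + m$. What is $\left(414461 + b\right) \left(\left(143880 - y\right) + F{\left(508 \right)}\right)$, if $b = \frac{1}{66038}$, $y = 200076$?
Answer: $- \frac{758235972402857}{33019} \approx -2.2964 \cdot 10^{10}$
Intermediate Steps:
$b = \frac{1}{66038} \approx 1.5143 \cdot 10^{-5}$
$F{\left(m \right)} = -226 + 2 m$ ($F{\left(m \right)} = \left(-226 + m\right) + m = -226 + 2 m$)
$\left(414461 + b\right) \left(\left(143880 - y\right) + F{\left(508 \right)}\right) = \left(414461 + \frac{1}{66038}\right) \left(\left(143880 - 200076\right) + \left(-226 + 2 \cdot 508\right)\right) = \frac{27370175519 \left(\left(143880 - 200076\right) + \left(-226 + 1016\right)\right)}{66038} = \frac{27370175519 \left(-56196 + 790\right)}{66038} = \frac{27370175519}{66038} \left(-55406\right) = - \frac{758235972402857}{33019}$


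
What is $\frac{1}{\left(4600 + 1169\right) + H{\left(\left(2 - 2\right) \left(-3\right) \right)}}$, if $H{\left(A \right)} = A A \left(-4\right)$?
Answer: $\frac{1}{5769} \approx 0.00017334$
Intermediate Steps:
$H{\left(A \right)} = - 4 A^{2}$ ($H{\left(A \right)} = A^{2} \left(-4\right) = - 4 A^{2}$)
$\frac{1}{\left(4600 + 1169\right) + H{\left(\left(2 - 2\right) \left(-3\right) \right)}} = \frac{1}{\left(4600 + 1169\right) - 4 \left(\left(2 - 2\right) \left(-3\right)\right)^{2}} = \frac{1}{5769 - 4 \left(0 \left(-3\right)\right)^{2}} = \frac{1}{5769 - 4 \cdot 0^{2}} = \frac{1}{5769 - 0} = \frac{1}{5769 + 0} = \frac{1}{5769}$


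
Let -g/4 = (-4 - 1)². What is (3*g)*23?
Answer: -6900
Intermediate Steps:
g = -100 (g = -4*(-4 - 1)² = -4*(-5)² = -4*25 = -100)
(3*g)*23 = (3*(-100))*23 = -300*23 = -6900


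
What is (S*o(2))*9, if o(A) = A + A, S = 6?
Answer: 216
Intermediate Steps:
o(A) = 2*A
(S*o(2))*9 = (6*(2*2))*9 = (6*4)*9 = 24*9 = 216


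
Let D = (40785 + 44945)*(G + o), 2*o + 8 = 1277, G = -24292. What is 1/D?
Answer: -1/2028157475 ≈ -4.9306e-10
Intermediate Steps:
o = 1269/2 (o = -4 + (½)*1277 = -4 + 1277/2 = 1269/2 ≈ 634.50)
D = -2028157475 (D = (40785 + 44945)*(-24292 + 1269/2) = 85730*(-47315/2) = -2028157475)
1/D = 1/(-2028157475) = -1/2028157475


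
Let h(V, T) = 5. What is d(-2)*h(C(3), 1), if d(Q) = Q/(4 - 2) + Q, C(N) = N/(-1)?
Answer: -15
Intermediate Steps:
C(N) = -N (C(N) = N*(-1) = -N)
d(Q) = 3*Q/2 (d(Q) = Q/2 + Q = 3*Q/2)
d(-2)*h(C(3), 1) = ((3/2)*(-2))*5 = -3*5 = -15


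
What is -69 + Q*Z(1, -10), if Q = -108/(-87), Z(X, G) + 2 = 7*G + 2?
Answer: -4521/29 ≈ -155.90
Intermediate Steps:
Z(X, G) = 7*G (Z(X, G) = -2 + (7*G + 2) = -2 + (2 + 7*G) = 7*G)
Q = 36/29 (Q = -108*(-1/87) = 36/29 ≈ 1.2414)
-69 + Q*Z(1, -10) = -69 + 36*(7*(-10))/29 = -69 + (36/29)*(-70) = -69 - 2520/29 = -4521/29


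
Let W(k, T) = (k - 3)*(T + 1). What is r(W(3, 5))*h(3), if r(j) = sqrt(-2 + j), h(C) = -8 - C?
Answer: -11*I*sqrt(2) ≈ -15.556*I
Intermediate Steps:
W(k, T) = (1 + T)*(-3 + k) (W(k, T) = (-3 + k)*(1 + T) = (1 + T)*(-3 + k))
r(W(3, 5))*h(3) = sqrt(-2 + (-3 + 3 - 3*5 + 5*3))*(-8 - 1*3) = sqrt(-2 + (-3 + 3 - 15 + 15))*(-8 - 3) = sqrt(-2 + 0)*(-11) = sqrt(-2)*(-11) = (I*sqrt(2))*(-11) = -11*I*sqrt(2)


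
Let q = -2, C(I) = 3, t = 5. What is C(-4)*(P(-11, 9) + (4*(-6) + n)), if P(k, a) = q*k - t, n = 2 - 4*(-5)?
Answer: 45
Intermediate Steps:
n = 22 (n = 2 + 20 = 22)
P(k, a) = -5 - 2*k (P(k, a) = -2*k - 1*5 = -2*k - 5 = -5 - 2*k)
C(-4)*(P(-11, 9) + (4*(-6) + n)) = 3*((-5 - 2*(-11)) + (4*(-6) + 22)) = 3*((-5 + 22) + (-24 + 22)) = 3*(17 - 2) = 3*15 = 45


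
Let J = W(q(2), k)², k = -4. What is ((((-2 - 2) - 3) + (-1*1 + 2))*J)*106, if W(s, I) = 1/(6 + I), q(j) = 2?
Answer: -159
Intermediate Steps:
J = ¼ (J = (1/(6 - 4))² = (1/2)² = (½)² = ¼ ≈ 0.25000)
((((-2 - 2) - 3) + (-1*1 + 2))*J)*106 = ((((-2 - 2) - 3) + (-1*1 + 2))*(¼))*106 = (((-4 - 3) + (-1 + 2))*(¼))*106 = ((-7 + 1)*(¼))*106 = -6*¼*106 = -3/2*106 = -159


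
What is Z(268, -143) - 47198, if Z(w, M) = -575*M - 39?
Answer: 34988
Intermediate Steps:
Z(w, M) = -39 - 575*M
Z(268, -143) - 47198 = (-39 - 575*(-143)) - 47198 = (-39 + 82225) - 47198 = 82186 - 47198 = 34988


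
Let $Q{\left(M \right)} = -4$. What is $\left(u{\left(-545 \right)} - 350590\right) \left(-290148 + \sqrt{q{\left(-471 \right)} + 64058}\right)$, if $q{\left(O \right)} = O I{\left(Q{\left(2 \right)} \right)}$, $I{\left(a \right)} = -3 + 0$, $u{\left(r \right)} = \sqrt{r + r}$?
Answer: $\left(290148 - \sqrt{65471}\right) \left(350590 - i \sqrt{1090}\right) \approx 1.0163 \cdot 10^{11} - 9.5708 \cdot 10^{6} i$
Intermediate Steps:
$u{\left(r \right)} = \sqrt{2} \sqrt{r}$ ($u{\left(r \right)} = \sqrt{2 r} = \sqrt{2} \sqrt{r}$)
$I{\left(a \right)} = -3$
$q{\left(O \right)} = - 3 O$ ($q{\left(O \right)} = O \left(-3\right) = - 3 O$)
$\left(u{\left(-545 \right)} - 350590\right) \left(-290148 + \sqrt{q{\left(-471 \right)} + 64058}\right) = \left(\sqrt{2} \sqrt{-545} - 350590\right) \left(-290148 + \sqrt{\left(-3\right) \left(-471\right) + 64058}\right) = \left(\sqrt{2} i \sqrt{545} - 350590\right) \left(-290148 + \sqrt{1413 + 64058}\right) = \left(i \sqrt{1090} - 350590\right) \left(-290148 + \sqrt{65471}\right) = \left(-350590 + i \sqrt{1090}\right) \left(-290148 + \sqrt{65471}\right)$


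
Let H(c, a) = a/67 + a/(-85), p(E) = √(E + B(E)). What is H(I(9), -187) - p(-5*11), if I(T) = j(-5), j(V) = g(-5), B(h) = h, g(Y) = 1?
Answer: -198/335 - I*√110 ≈ -0.59104 - 10.488*I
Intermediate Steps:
j(V) = 1
I(T) = 1
p(E) = √2*√E (p(E) = √(E + E) = √(2*E) = √2*√E)
H(c, a) = 18*a/5695 (H(c, a) = a*(1/67) + a*(-1/85) = a/67 - a/85 = 18*a/5695)
H(I(9), -187) - p(-5*11) = (18/5695)*(-187) - √2*√(-5*11) = -198/335 - √2*√(-55) = -198/335 - √2*I*√55 = -198/335 - I*√110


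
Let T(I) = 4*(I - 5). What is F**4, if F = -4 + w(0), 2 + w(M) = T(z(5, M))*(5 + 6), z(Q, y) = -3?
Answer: 16426010896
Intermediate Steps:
T(I) = -20 + 4*I (T(I) = 4*(-5 + I) = -20 + 4*I)
w(M) = -354 (w(M) = -2 + (-20 + 4*(-3))*(5 + 6) = -2 + (-20 - 12)*11 = -2 - 32*11 = -2 - 352 = -354)
F = -358 (F = -4 - 354 = -358)
F**4 = (-358)**4 = 16426010896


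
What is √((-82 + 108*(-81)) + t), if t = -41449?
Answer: I*√50279 ≈ 224.23*I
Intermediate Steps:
√((-82 + 108*(-81)) + t) = √((-82 + 108*(-81)) - 41449) = √((-82 - 8748) - 41449) = √(-8830 - 41449) = √(-50279) = I*√50279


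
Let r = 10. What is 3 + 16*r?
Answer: 163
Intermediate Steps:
3 + 16*r = 3 + 16*10 = 3 + 160 = 163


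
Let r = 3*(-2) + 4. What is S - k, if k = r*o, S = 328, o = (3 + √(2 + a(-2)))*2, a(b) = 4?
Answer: 340 + 4*√6 ≈ 349.80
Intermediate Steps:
r = -2 (r = -6 + 4 = -2)
o = 6 + 2*√6 (o = (3 + √(2 + 4))*2 = (3 + √6)*2 = 6 + 2*√6 ≈ 10.899)
k = -12 - 4*√6 (k = -2*(6 + 2*√6) = -12 - 4*√6 ≈ -21.798)
S - k = 328 - (-12 - 4*√6) = 328 + (12 + 4*√6) = 340 + 4*√6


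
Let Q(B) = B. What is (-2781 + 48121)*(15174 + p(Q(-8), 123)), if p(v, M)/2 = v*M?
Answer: 598760040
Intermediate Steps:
p(v, M) = 2*M*v (p(v, M) = 2*(v*M) = 2*(M*v) = 2*M*v)
(-2781 + 48121)*(15174 + p(Q(-8), 123)) = (-2781 + 48121)*(15174 + 2*123*(-8)) = 45340*(15174 - 1968) = 45340*13206 = 598760040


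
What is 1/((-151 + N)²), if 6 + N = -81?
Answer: 1/56644 ≈ 1.7654e-5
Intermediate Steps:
N = -87 (N = -6 - 81 = -87)
1/((-151 + N)²) = 1/((-151 - 87)²) = 1/((-238)²) = 1/56644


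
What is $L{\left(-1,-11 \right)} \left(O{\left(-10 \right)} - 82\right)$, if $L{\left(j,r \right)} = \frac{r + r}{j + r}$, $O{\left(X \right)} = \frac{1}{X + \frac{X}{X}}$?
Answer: $- \frac{8129}{54} \approx -150.54$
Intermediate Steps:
$O{\left(X \right)} = \frac{1}{1 + X}$ ($O{\left(X \right)} = \frac{1}{X + 1} = \frac{1}{1 + X}$)
$L{\left(j,r \right)} = \frac{2 r}{j + r}$
$L{\left(-1,-11 \right)} \left(O{\left(-10 \right)} - 82\right) = 2 \left(-11\right) \frac{1}{-1 - 11} \left(\frac{1}{1 - 10} - 82\right) = 2 \left(-11\right) \frac{1}{-12} \left(\frac{1}{-9} - 82\right) = 2 \left(-11\right) \left(- \frac{1}{12}\right) \left(- \frac{1}{9} - 82\right) = \frac{11}{6} \left(- \frac{739}{9}\right) = - \frac{8129}{54}$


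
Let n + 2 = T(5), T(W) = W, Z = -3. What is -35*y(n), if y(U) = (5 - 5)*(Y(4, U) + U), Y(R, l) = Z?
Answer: 0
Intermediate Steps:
Y(R, l) = -3
n = 3 (n = -2 + 5 = 3)
y(U) = 0 (y(U) = (5 - 5)*(-3 + U) = 0*(-3 + U) = 0)
-35*y(n) = -35*0 = 0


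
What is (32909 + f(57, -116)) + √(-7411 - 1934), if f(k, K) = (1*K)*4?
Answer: 32445 + I*√9345 ≈ 32445.0 + 96.67*I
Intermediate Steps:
f(k, K) = 4*K (f(k, K) = K*4 = 4*K)
(32909 + f(57, -116)) + √(-7411 - 1934) = (32909 + 4*(-116)) + √(-7411 - 1934) = (32909 - 464) + √(-9345) = 32445 + I*√9345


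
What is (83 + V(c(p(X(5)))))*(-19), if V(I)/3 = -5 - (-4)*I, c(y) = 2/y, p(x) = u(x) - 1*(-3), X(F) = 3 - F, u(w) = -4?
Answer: -836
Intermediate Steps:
p(x) = -1 (p(x) = -4 - 1*(-3) = -4 + 3 = -1)
V(I) = -15 + 12*I (V(I) = 3*(-5 - (-4)*I) = 3*(-5 + 4*I) = -15 + 12*I)
(83 + V(c(p(X(5)))))*(-19) = (83 + (-15 + 12*(2/(-1))))*(-19) = (83 + (-15 + 12*(2*(-1))))*(-19) = (83 + (-15 + 12*(-2)))*(-19) = (83 + (-15 - 24))*(-19) = (83 - 39)*(-19) = 44*(-19) = -836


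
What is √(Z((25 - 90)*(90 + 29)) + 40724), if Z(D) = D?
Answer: √32989 ≈ 181.63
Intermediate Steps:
√(Z((25 - 90)*(90 + 29)) + 40724) = √((25 - 90)*(90 + 29) + 40724) = √(-65*119 + 40724) = √(-7735 + 40724) = √32989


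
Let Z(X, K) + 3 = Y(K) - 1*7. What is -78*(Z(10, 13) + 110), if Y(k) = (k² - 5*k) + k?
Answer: -16926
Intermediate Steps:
Y(k) = k² - 4*k
Z(X, K) = -10 + K*(-4 + K) (Z(X, K) = -3 + (K*(-4 + K) - 1*7) = -3 + (K*(-4 + K) - 7) = -3 + (-7 + K*(-4 + K)) = -10 + K*(-4 + K))
-78*(Z(10, 13) + 110) = -78*((-10 + 13*(-4 + 13)) + 110) = -78*((-10 + 13*9) + 110) = -78*((-10 + 117) + 110) = -78*(107 + 110) = -78*217 = -16926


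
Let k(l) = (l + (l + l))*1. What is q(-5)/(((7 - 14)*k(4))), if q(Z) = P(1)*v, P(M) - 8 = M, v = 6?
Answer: -9/14 ≈ -0.64286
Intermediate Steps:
P(M) = 8 + M
q(Z) = 54 (q(Z) = (8 + 1)*6 = 9*6 = 54)
k(l) = 3*l (k(l) = (l + 2*l)*1 = (3*l)*1 = 3*l)
q(-5)/(((7 - 14)*k(4))) = 54/(((7 - 14)*(3*4))) = 54/((-7*12)) = 54/(-84) = 54*(-1/84) = -9/14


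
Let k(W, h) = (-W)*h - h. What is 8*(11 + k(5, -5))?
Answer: 328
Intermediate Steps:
k(W, h) = -h - W*h (k(W, h) = -W*h - h = -h - W*h)
8*(11 + k(5, -5)) = 8*(11 - 1*(-5)*(1 + 5)) = 8*(11 - 1*(-5)*6) = 8*(11 + 30) = 8*41 = 328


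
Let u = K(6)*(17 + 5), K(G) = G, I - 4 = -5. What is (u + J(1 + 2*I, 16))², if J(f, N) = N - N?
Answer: 17424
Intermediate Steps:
I = -1 (I = 4 - 5 = -1)
J(f, N) = 0
u = 132 (u = 6*(17 + 5) = 6*22 = 132)
(u + J(1 + 2*I, 16))² = (132 + 0)² = 132² = 17424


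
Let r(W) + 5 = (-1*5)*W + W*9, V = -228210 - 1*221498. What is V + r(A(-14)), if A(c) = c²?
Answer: -448929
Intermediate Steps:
V = -449708 (V = -228210 - 221498 = -449708)
r(W) = -5 + 4*W (r(W) = -5 + ((-1*5)*W + W*9) = -5 + (-5*W + 9*W) = -5 + 4*W)
V + r(A(-14)) = -449708 + (-5 + 4*(-14)²) = -449708 + (-5 + 4*196) = -449708 + (-5 + 784) = -449708 + 779 = -448929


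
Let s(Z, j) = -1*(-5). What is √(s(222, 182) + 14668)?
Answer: √14673 ≈ 121.13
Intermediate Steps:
s(Z, j) = 5
√(s(222, 182) + 14668) = √(5 + 14668) = √14673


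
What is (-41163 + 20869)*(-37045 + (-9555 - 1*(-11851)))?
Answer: 705196206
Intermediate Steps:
(-41163 + 20869)*(-37045 + (-9555 - 1*(-11851))) = -20294*(-37045 + (-9555 + 11851)) = -20294*(-37045 + 2296) = -20294*(-34749) = 705196206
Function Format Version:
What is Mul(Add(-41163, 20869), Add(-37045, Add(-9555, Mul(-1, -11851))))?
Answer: 705196206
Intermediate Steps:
Mul(Add(-41163, 20869), Add(-37045, Add(-9555, Mul(-1, -11851)))) = Mul(-20294, Add(-37045, Add(-9555, 11851))) = Mul(-20294, Add(-37045, 2296)) = Mul(-20294, -34749) = 705196206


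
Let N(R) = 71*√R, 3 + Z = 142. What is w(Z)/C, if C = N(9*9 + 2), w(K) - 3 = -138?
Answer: -135*√83/5893 ≈ -0.20871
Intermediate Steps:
Z = 139 (Z = -3 + 142 = 139)
w(K) = -135 (w(K) = 3 - 138 = -135)
C = 71*√83 (C = 71*√(9*9 + 2) = 71*√(81 + 2) = 71*√83 ≈ 646.84)
w(Z)/C = -135*√83/5893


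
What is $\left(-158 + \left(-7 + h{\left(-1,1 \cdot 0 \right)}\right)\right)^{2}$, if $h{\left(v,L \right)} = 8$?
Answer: $24649$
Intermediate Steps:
$\left(-158 + \left(-7 + h{\left(-1,1 \cdot 0 \right)}\right)\right)^{2} = \left(-158 + \left(-7 + 8\right)\right)^{2} = \left(-158 + 1\right)^{2} = \left(-157\right)^{2} = 24649$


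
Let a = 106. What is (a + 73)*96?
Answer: 17184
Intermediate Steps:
(a + 73)*96 = (106 + 73)*96 = 179*96 = 17184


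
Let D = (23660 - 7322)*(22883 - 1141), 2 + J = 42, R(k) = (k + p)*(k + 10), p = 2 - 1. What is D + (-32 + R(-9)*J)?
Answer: 355220444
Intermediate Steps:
p = 1
R(k) = (1 + k)*(10 + k) (R(k) = (k + 1)*(k + 10) = (1 + k)*(10 + k))
J = 40 (J = -2 + 42 = 40)
D = 355220796 (D = 16338*21742 = 355220796)
D + (-32 + R(-9)*J) = 355220796 + (-32 + (10 + (-9)**2 + 11*(-9))*40) = 355220796 + (-32 + (10 + 81 - 99)*40) = 355220796 + (-32 - 8*40) = 355220796 + (-32 - 320) = 355220796 - 352 = 355220444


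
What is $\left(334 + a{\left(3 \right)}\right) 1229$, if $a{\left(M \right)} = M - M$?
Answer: $410486$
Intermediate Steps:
$a{\left(M \right)} = 0$
$\left(334 + a{\left(3 \right)}\right) 1229 = \left(334 + 0\right) 1229 = 334 \cdot 1229 = 410486$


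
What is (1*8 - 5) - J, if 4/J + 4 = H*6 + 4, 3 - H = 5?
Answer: 10/3 ≈ 3.3333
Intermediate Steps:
H = -2 (H = 3 - 1*5 = 3 - 5 = -2)
J = -⅓ (J = 4/(-4 + (-2*6 + 4)) = 4/(-4 + (-12 + 4)) = 4/(-4 - 8) = 4/(-12) = 4*(-1/12) = -⅓ ≈ -0.33333)
(1*8 - 5) - J = (1*8 - 5) - 1*(-⅓) = (8 - 5) + ⅓ = 3 + ⅓ = 10/3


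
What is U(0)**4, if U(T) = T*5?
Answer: 0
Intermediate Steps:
U(T) = 5*T
U(0)**4 = (5*0)**4 = 0**4 = 0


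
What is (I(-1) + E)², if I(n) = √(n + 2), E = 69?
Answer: 4900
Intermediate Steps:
I(n) = √(2 + n)
(I(-1) + E)² = (√(2 - 1) + 69)² = (√1 + 69)² = (1 + 69)² = 70² = 4900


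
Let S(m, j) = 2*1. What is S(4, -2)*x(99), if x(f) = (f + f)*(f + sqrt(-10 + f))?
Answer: 39204 + 396*sqrt(89) ≈ 42940.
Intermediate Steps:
S(m, j) = 2
x(f) = 2*f*(f + sqrt(-10 + f)) (x(f) = (2*f)*(f + sqrt(-10 + f)) = 2*f*(f + sqrt(-10 + f)))
S(4, -2)*x(99) = 2*(2*99*(99 + sqrt(-10 + 99))) = 2*(2*99*(99 + sqrt(89))) = 2*(19602 + 198*sqrt(89)) = 39204 + 396*sqrt(89)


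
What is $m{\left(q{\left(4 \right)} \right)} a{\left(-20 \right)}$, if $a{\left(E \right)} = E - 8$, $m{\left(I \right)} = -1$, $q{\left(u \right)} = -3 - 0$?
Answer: $28$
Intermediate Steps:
$q{\left(u \right)} = -3$ ($q{\left(u \right)} = -3 + 0 = -3$)
$a{\left(E \right)} = -8 + E$
$m{\left(q{\left(4 \right)} \right)} a{\left(-20 \right)} = - (-8 - 20) = \left(-1\right) \left(-28\right) = 28$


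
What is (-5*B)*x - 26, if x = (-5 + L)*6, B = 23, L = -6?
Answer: 7564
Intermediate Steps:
x = -66 (x = (-5 - 6)*6 = -11*6 = -66)
(-5*B)*x - 26 = -5*23*(-66) - 26 = -115*(-66) - 26 = 7590 - 26 = 7564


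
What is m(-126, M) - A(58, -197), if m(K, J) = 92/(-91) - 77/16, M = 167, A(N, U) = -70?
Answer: 93441/1456 ≈ 64.177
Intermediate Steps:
m(K, J) = -8479/1456 (m(K, J) = 92*(-1/91) - 77*1/16 = -92/91 - 77/16 = -8479/1456)
m(-126, M) - A(58, -197) = -8479/1456 - 1*(-70) = -8479/1456 + 70 = 93441/1456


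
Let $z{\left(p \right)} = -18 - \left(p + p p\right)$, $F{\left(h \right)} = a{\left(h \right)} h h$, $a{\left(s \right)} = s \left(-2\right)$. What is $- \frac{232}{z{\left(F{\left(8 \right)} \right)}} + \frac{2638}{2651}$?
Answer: $\frac{1382052346}{1388554035} \approx 0.99532$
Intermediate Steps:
$a{\left(s \right)} = - 2 s$
$F{\left(h \right)} = - 2 h^{3}$ ($F{\left(h \right)} = - 2 h h h = - 2 h^{2} h = - 2 h^{3}$)
$z{\left(p \right)} = -18 - p - p^{2}$ ($z{\left(p \right)} = -18 - \left(p + p^{2}\right) = -18 - p - p^{2}$)
$- \frac{232}{z{\left(F{\left(8 \right)} \right)}} + \frac{2638}{2651} = - \frac{232}{-18 - - 2 \cdot 8^{3} - \left(- 2 \cdot 8^{3}\right)^{2}} + \frac{2638}{2651} = - \frac{232}{-18 - \left(-2\right) 512 - \left(\left(-2\right) 512\right)^{2}} + 2638 \cdot \frac{1}{2651} = - \frac{232}{-18 - -1024 - \left(-1024\right)^{2}} + \frac{2638}{2651} = - \frac{232}{-18 + 1024 - 1048576} + \frac{2638}{2651} = - \frac{232}{-1047570} + \frac{2638}{2651} = \left(-232\right) \left(- \frac{1}{1047570}\right) + \frac{2638}{2651} = \frac{116}{523785} + \frac{2638}{2651} = \frac{1382052346}{1388554035}$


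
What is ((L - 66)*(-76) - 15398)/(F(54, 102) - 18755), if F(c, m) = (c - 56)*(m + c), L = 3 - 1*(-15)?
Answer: 11750/19067 ≈ 0.61625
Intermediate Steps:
L = 18 (L = 3 + 15 = 18)
F(c, m) = (-56 + c)*(c + m)
((L - 66)*(-76) - 15398)/(F(54, 102) - 18755) = ((18 - 66)*(-76) - 15398)/((54**2 - 56*54 - 56*102 + 54*102) - 18755) = (-48*(-76) - 15398)/((2916 - 3024 - 5712 + 5508) - 18755) = (3648 - 15398)/(-312 - 18755) = -11750/(-19067) = -11750*(-1/19067) = 11750/19067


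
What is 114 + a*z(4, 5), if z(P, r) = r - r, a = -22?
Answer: 114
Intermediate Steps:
z(P, r) = 0
114 + a*z(4, 5) = 114 - 22*0 = 114 + 0 = 114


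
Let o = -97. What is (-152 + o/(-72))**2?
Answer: 117657409/5184 ≈ 22696.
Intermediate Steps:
(-152 + o/(-72))**2 = (-152 - 97/(-72))**2 = (-152 - 97*(-1/72))**2 = (-152 + 97/72)**2 = (-10847/72)**2 = 117657409/5184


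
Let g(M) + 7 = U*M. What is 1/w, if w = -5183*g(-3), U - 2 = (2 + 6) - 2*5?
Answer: 1/36281 ≈ 2.7563e-5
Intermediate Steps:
U = 0 (U = 2 + ((2 + 6) - 2*5) = 2 + (8 - 10) = 2 - 2 = 0)
g(M) = -7 (g(M) = -7 + 0*M = -7 + 0 = -7)
w = 36281 (w = -5183*(-7) = 36281)
1/w = 1/36281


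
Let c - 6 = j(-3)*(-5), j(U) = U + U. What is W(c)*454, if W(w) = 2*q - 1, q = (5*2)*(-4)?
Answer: -36774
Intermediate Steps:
j(U) = 2*U
q = -40 (q = 10*(-4) = -40)
c = 36 (c = 6 + (2*(-3))*(-5) = 6 - 6*(-5) = 6 + 30 = 36)
W(w) = -81 (W(w) = 2*(-40) - 1 = -80 - 1 = -81)
W(c)*454 = -81*454 = -36774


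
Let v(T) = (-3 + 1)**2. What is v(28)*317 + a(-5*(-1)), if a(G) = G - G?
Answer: 1268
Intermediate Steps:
a(G) = 0
v(T) = 4 (v(T) = (-2)**2 = 4)
v(28)*317 + a(-5*(-1)) = 4*317 + 0 = 1268 + 0 = 1268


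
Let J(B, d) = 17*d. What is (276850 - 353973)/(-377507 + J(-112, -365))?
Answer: 77123/383712 ≈ 0.20099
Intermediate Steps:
(276850 - 353973)/(-377507 + J(-112, -365)) = (276850 - 353973)/(-377507 + 17*(-365)) = -77123/(-377507 - 6205) = -77123/(-383712) = -77123*(-1/383712) = 77123/383712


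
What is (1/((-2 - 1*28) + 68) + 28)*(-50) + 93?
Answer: -24858/19 ≈ -1308.3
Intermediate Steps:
(1/((-2 - 1*28) + 68) + 28)*(-50) + 93 = (1/((-2 - 28) + 68) + 28)*(-50) + 93 = (1/(-30 + 68) + 28)*(-50) + 93 = (1/38 + 28)*(-50) + 93 = (1065/38)*(-50) + 93 = -26625/19 + 93 = -24858/19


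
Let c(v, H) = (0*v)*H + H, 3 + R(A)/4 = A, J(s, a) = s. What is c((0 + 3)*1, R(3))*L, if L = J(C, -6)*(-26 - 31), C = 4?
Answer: 0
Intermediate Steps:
R(A) = -12 + 4*A
c(v, H) = H (c(v, H) = 0*H + H = 0 + H = H)
L = -228 (L = 4*(-26 - 31) = 4*(-57) = -228)
c((0 + 3)*1, R(3))*L = (-12 + 4*3)*(-228) = (-12 + 12)*(-228) = 0*(-228) = 0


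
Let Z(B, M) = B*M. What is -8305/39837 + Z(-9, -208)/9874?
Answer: -3714353/196675269 ≈ -0.018886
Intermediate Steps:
-8305/39837 + Z(-9, -208)/9874 = -8305/39837 - 9*(-208)/9874 = -8305*1/39837 + 1872*(1/9874) = -8305/39837 + 936/4937 = -3714353/196675269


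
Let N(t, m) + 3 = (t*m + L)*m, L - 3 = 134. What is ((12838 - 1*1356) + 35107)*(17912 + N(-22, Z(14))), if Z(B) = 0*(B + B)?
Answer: 834362401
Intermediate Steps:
Z(B) = 0 (Z(B) = 0*(2*B) = 0)
L = 137 (L = 3 + 134 = 137)
N(t, m) = -3 + m*(137 + m*t) (N(t, m) = -3 + (t*m + 137)*m = -3 + (m*t + 137)*m = -3 + (137 + m*t)*m = -3 + m*(137 + m*t))
((12838 - 1*1356) + 35107)*(17912 + N(-22, Z(14))) = ((12838 - 1*1356) + 35107)*(17912 + (-3 + 137*0 - 22*0²)) = ((12838 - 1356) + 35107)*(17912 + (-3 + 0 - 22*0)) = (11482 + 35107)*(17912 + (-3 + 0 + 0)) = 46589*(17912 - 3) = 46589*17909 = 834362401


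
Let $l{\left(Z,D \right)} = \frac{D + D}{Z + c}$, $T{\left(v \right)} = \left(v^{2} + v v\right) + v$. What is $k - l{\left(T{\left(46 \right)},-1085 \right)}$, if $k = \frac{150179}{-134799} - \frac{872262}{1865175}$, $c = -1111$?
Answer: $- \frac{237965086372157}{265419645506925} \approx -0.89656$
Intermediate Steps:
$T{\left(v \right)} = v + 2 v^{2}$ ($T{\left(v \right)} = \left(v^{2} + v^{2}\right) + v = 2 v^{2} + v = v + 2 v^{2}$)
$l{\left(Z,D \right)} = \frac{2 D}{-1111 + Z}$ ($l{\left(Z,D \right)} = \frac{D + D}{Z - 1111} = \frac{2 D}{-1111 + Z}$)
$k = - \frac{132563387221}{83807908275}$ ($k = 150179 \left(- \frac{1}{134799}\right) - \frac{290754}{621725} = - \frac{150179}{134799} - \frac{290754}{621725} = - \frac{132563387221}{83807908275} \approx -1.5818$)
$k - l{\left(T{\left(46 \right)},-1085 \right)} = - \frac{132563387221}{83807908275} - 2 \left(-1085\right) \frac{1}{-1111 + 46 \left(1 + 2 \cdot 46\right)} = - \frac{132563387221}{83807908275} - 2 \left(-1085\right) \frac{1}{-1111 + 46 \left(1 + 92\right)} = - \frac{132563387221}{83807908275} - 2 \left(-1085\right) \frac{1}{-1111 + 46 \cdot 93} = - \frac{132563387221}{83807908275} - 2 \left(-1085\right) \frac{1}{-1111 + 4278} = - \frac{132563387221}{83807908275} - 2 \left(-1085\right) \frac{1}{3167} = - \frac{132563387221}{83807908275} - - \frac{2170}{3167} = - \frac{132563387221}{83807908275} + \frac{2170}{3167} = - \frac{237965086372157}{265419645506925}$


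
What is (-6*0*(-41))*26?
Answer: 0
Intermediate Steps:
(-6*0*(-41))*26 = (0*(-41))*26 = 0*26 = 0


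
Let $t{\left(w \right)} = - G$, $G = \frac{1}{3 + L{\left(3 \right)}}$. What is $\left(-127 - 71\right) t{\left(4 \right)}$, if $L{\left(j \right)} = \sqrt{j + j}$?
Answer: $198 - 66 \sqrt{6} \approx 36.334$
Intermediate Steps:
$L{\left(j \right)} = \sqrt{2} \sqrt{j}$ ($L{\left(j \right)} = \sqrt{2 j} = \sqrt{2} \sqrt{j}$)
$G = \frac{1}{3 + \sqrt{6}}$ ($G = \frac{1}{3 + \sqrt{2} \sqrt{3}} = \frac{1}{3 + \sqrt{6}} \approx 0.1835$)
$t{\left(w \right)} = -1 + \frac{\sqrt{6}}{3}$ ($t{\left(w \right)} = - (1 - \frac{\sqrt{6}}{3}) = -1 + \frac{\sqrt{6}}{3}$)
$\left(-127 - 71\right) t{\left(4 \right)} = \left(-127 - 71\right) \left(-1 + \frac{\sqrt{6}}{3}\right) = - 198 \left(-1 + \frac{\sqrt{6}}{3}\right) = 198 - 66 \sqrt{6}$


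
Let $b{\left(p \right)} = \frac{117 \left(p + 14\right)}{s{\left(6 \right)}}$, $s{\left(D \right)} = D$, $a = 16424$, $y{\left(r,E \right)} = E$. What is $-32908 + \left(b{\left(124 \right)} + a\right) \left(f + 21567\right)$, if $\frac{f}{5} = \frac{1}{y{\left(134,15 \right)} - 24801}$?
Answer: $\frac{10217292185867}{24786} \approx 4.1222 \cdot 10^{8}$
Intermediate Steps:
$f = - \frac{5}{24786}$ ($f = \frac{5}{15 - 24801} = \frac{5}{-24786} = 5 \left(- \frac{1}{24786}\right) = - \frac{5}{24786} \approx -0.00020173$)
$b{\left(p \right)} = 273 + \frac{39 p}{2}$ ($b{\left(p \right)} = \frac{117 \left(p + 14\right)}{6} = 117 \left(14 + p\right) \frac{1}{6} = \left(1638 + 117 p\right) \frac{1}{6} = 273 + \frac{39 p}{2}$)
$-32908 + \left(b{\left(124 \right)} + a\right) \left(f + 21567\right) = -32908 + \left(\left(273 + \frac{39}{2} \cdot 124\right) + 16424\right) \left(- \frac{5}{24786} + 21567\right) = -32908 + \left(\left(273 + 2418\right) + 16424\right) \frac{534559657}{24786} = -32908 + \left(2691 + 16424\right) \frac{534559657}{24786} = -32908 + 19115 \cdot \frac{534559657}{24786} = -32908 + \frac{10218107843555}{24786} = \frac{10217292185867}{24786}$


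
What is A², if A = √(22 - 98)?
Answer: -76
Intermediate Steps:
A = 2*I*√19 (A = √(-76) = 2*I*√19 ≈ 8.7178*I)
A² = (2*I*√19)² = -76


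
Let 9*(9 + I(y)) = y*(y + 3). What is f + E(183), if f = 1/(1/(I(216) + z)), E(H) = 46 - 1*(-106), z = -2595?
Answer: 2804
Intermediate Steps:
E(H) = 152 (E(H) = 46 + 106 = 152)
I(y) = -9 + y*(3 + y)/9 (I(y) = -9 + (y*(y + 3))/9 = -9 + (y*(3 + y))/9 = -9 + y*(3 + y)/9)
f = 2652 (f = 1/(1/((-9 + (⅓)*216 + (⅑)*216²) - 2595)) = 1/(1/((-9 + 72 + (⅑)*46656) - 2595)) = 1/(1/((-9 + 72 + 5184) - 2595)) = 1/(1/(5247 - 2595)) = 1/(1/2652) = 2652)
f + E(183) = 2652 + 152 = 2804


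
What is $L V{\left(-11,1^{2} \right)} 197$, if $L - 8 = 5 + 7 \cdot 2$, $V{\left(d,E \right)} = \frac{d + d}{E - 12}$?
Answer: $10638$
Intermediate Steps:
$V{\left(d,E \right)} = \frac{2 d}{-12 + E}$
$L = 27$ ($L = 8 + \left(5 + 7 \cdot 2\right) = 8 + \left(5 + 14\right) = 8 + 19 = 27$)
$L V{\left(-11,1^{2} \right)} 197 = 27 \cdot 2 \left(-11\right) \frac{1}{-12 + 1^{2}} \cdot 197 = 27 \cdot 2 \left(-11\right) \frac{1}{-12 + 1} \cdot 197 = 27 \cdot 2 \left(-11\right) \frac{1}{-11} \cdot 197 = 27 \cdot 2 \left(-11\right) \left(- \frac{1}{11}\right) 197 = 27 \cdot 2 \cdot 197 = 54 \cdot 197 = 10638$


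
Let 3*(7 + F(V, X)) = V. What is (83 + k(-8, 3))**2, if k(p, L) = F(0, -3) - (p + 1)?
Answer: 6889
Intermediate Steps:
F(V, X) = -7 + V/3
k(p, L) = -8 - p (k(p, L) = (-7 + (1/3)*0) - (p + 1) = (-7 + 0) - (1 + p) = -7 + (-1 - p) = -8 - p)
(83 + k(-8, 3))**2 = (83 + (-8 - 1*(-8)))**2 = (83 + (-8 + 8))**2 = (83 + 0)**2 = 83**2 = 6889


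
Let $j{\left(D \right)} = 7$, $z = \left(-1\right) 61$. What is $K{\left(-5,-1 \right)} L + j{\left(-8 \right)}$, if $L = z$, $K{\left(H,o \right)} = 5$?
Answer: $-298$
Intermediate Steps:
$z = -61$
$L = -61$
$K{\left(-5,-1 \right)} L + j{\left(-8 \right)} = 5 \left(-61\right) + 7 = -305 + 7 = -298$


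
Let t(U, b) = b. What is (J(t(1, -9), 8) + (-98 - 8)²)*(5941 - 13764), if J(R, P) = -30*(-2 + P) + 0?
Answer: -86491088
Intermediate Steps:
J(R, P) = 60 - 30*P (J(R, P) = -5*(-12 + 6*P) + 0 = (60 - 30*P) + 0 = 60 - 30*P)
(J(t(1, -9), 8) + (-98 - 8)²)*(5941 - 13764) = ((60 - 30*8) + (-98 - 8)²)*(5941 - 13764) = ((60 - 240) + (-106)²)*(-7823) = (-180 + 11236)*(-7823) = 11056*(-7823) = -86491088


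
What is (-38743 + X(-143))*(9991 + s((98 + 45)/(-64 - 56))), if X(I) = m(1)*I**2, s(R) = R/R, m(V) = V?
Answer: -182793648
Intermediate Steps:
s(R) = 1
X(I) = I**2 (X(I) = 1*I**2 = I**2)
(-38743 + X(-143))*(9991 + s((98 + 45)/(-64 - 56))) = (-38743 + (-143)**2)*(9991 + 1) = (-38743 + 20449)*9992 = -18294*9992 = -182793648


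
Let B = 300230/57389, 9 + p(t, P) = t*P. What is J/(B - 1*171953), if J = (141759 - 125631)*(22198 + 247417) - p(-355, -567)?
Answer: -249535948441716/9867910487 ≈ -25288.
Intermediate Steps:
p(t, P) = -9 + P*t (p(t, P) = -9 + t*P = -9 + P*t)
B = 300230/57389 (B = 300230*(1/57389) = 300230/57389 ≈ 5.2315)
J = 4348149444 (J = (141759 - 125631)*(22198 + 247417) - (-9 - 567*(-355)) = 16128*269615 - (-9 + 201285) = 4348350720 - 1*201276 = 4348350720 - 201276 = 4348149444)
J/(B - 1*171953) = 4348149444/(300230/57389 - 1*171953) = 4348149444/(300230/57389 - 171953) = 4348149444/(-9867910487/57389) = 4348149444*(-57389/9867910487) = -249535948441716/9867910487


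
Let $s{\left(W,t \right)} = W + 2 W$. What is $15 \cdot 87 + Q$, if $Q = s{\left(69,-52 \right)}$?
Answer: $1512$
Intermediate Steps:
$s{\left(W,t \right)} = 3 W$
$Q = 207$ ($Q = 3 \cdot 69 = 207$)
$15 \cdot 87 + Q = 15 \cdot 87 + 207 = 1305 + 207 = 1512$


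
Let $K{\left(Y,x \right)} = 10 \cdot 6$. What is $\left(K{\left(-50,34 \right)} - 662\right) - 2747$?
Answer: $-3349$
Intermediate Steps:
$K{\left(Y,x \right)} = 60$
$\left(K{\left(-50,34 \right)} - 662\right) - 2747 = \left(60 - 662\right) - 2747 = -602 - 2747 = -3349$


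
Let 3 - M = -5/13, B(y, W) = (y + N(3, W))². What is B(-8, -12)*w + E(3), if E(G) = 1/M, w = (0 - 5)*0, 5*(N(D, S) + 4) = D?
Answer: 13/44 ≈ 0.29545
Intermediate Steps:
N(D, S) = -4 + D/5
B(y, W) = (-17/5 + y)² (B(y, W) = (y + (-4 + (⅕)*3))² = (y + (-4 + ⅗))² = (y - 17/5)² = (-17/5 + y)²)
M = 44/13 (M = 3 - (-5)/13 = 3 - 1*(-5/13) = 3 + 5/13 = 44/13 ≈ 3.3846)
w = 0 (w = -5*0 = 0)
E(G) = 13/44 (E(G) = 1/(44/13) = 1*(13/44) = 13/44)
B(-8, -12)*w + E(3) = ((-17 + 5*(-8))²/25)*0 + 13/44 = ((-17 - 40)²/25)*0 + 13/44 = ((1/25)*(-57)²)*0 + 13/44 = ((1/25)*3249)*0 + 13/44 = (3249/25)*0 + 13/44 = 0 + 13/44 = 13/44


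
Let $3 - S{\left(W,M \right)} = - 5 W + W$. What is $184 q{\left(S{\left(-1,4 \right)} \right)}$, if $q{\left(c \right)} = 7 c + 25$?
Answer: $3312$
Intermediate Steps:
$S{\left(W,M \right)} = 3 + 4 W$ ($S{\left(W,M \right)} = 3 - \left(- 5 W + W\right) = 3 - - 4 W = 3 + 4 W$)
$q{\left(c \right)} = 25 + 7 c$
$184 q{\left(S{\left(-1,4 \right)} \right)} = 184 \left(25 + 7 \left(3 + 4 \left(-1\right)\right)\right) = 184 \left(25 + 7 \left(3 - 4\right)\right) = 184 \left(25 + 7 \left(-1\right)\right) = 184 \left(25 - 7\right) = 184 \cdot 18 = 3312$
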